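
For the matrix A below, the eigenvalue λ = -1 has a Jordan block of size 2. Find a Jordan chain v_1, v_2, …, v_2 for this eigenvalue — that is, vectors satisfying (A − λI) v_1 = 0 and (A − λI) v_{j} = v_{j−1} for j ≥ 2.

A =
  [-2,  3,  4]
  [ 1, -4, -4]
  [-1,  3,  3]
A Jordan chain for λ = -1 of length 2:
v_1 = (-1, 1, -1)ᵀ
v_2 = (1, 0, 0)ᵀ

Let N = A − (-1)·I. We want v_2 with N^2 v_2 = 0 but N^1 v_2 ≠ 0; then v_{j-1} := N · v_j for j = 2, …, 2.

Pick v_2 = (1, 0, 0)ᵀ.
Then v_1 = N · v_2 = (-1, 1, -1)ᵀ.

Sanity check: (A − (-1)·I) v_1 = (0, 0, 0)ᵀ = 0. ✓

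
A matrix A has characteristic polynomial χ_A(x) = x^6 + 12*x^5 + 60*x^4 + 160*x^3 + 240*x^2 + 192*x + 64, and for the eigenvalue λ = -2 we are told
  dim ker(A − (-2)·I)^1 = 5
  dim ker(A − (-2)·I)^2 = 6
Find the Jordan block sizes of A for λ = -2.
Block sizes for λ = -2: [2, 1, 1, 1, 1]

From the dimensions of kernels of powers, the number of Jordan blocks of size at least j is d_j − d_{j−1} where d_j = dim ker(N^j) (with d_0 = 0). Computing the differences gives [5, 1].
The number of blocks of size exactly k is (#blocks of size ≥ k) − (#blocks of size ≥ k + 1), so the partition is: 4 block(s) of size 1, 1 block(s) of size 2.
In nonincreasing order the block sizes are [2, 1, 1, 1, 1].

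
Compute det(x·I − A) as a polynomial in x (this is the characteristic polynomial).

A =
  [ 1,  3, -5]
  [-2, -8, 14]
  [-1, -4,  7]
x^3

Expanding det(x·I − A) (e.g. by cofactor expansion or by noting that A is similar to its Jordan form J, which has the same characteristic polynomial as A) gives
  χ_A(x) = x^3
which factors as x^3. The eigenvalues (with algebraic multiplicities) are λ = 0 with multiplicity 3.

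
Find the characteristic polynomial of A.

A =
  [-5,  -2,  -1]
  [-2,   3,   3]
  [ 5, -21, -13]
x^3 + 15*x^2 + 75*x + 125

Expanding det(x·I − A) (e.g. by cofactor expansion or by noting that A is similar to its Jordan form J, which has the same characteristic polynomial as A) gives
  χ_A(x) = x^3 + 15*x^2 + 75*x + 125
which factors as (x + 5)^3. The eigenvalues (with algebraic multiplicities) are λ = -5 with multiplicity 3.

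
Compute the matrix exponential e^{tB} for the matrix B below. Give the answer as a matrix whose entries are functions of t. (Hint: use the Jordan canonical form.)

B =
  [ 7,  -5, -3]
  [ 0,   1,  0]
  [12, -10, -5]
e^{tB} =
  [6*t*exp(t) + exp(t), -5*t*exp(t), -3*t*exp(t)]
  [0, exp(t), 0]
  [12*t*exp(t), -10*t*exp(t), -6*t*exp(t) + exp(t)]

Strategy: write B = P · J · P⁻¹ where J is a Jordan canonical form, so e^{tB} = P · e^{tJ} · P⁻¹, and e^{tJ} can be computed block-by-block.

B has Jordan form
J =
  [1, 1, 0]
  [0, 1, 0]
  [0, 0, 1]
(up to reordering of blocks).

Per-block formulas:
  For a 1×1 block at λ = 1: exp(t · [1]) = [e^(1t)].
  For a 2×2 Jordan block J_2(1): exp(t · J_2(1)) = e^(1t)·(I + t·N), where N is the 2×2 nilpotent shift.

After assembling e^{tJ} and conjugating by P, we get:

e^{tB} =
  [6*t*exp(t) + exp(t), -5*t*exp(t), -3*t*exp(t)]
  [0, exp(t), 0]
  [12*t*exp(t), -10*t*exp(t), -6*t*exp(t) + exp(t)]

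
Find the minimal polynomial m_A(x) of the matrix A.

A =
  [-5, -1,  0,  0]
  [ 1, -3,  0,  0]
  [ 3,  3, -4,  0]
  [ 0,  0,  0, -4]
x^2 + 8*x + 16

The characteristic polynomial is χ_A(x) = (x + 4)^4, so the eigenvalues are known. The minimal polynomial is
  m_A(x) = Π_λ (x − λ)^{k_λ}
where k_λ is the size of the *largest* Jordan block for λ (equivalently, the smallest k with (A − λI)^k v = 0 for every generalised eigenvector v of λ).

  λ = -4: largest Jordan block has size 2, contributing (x + 4)^2

So m_A(x) = (x + 4)^2 = x^2 + 8*x + 16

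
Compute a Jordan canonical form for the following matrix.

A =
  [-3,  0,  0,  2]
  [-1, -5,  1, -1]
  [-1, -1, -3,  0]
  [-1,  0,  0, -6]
J_1(-5) ⊕ J_3(-4)

The characteristic polynomial is
  det(x·I − A) = x^4 + 17*x^3 + 108*x^2 + 304*x + 320 = (x + 4)^3*(x + 5)

Eigenvalues and multiplicities (the geometric multiplicity of λ is n − rank(A − λI), which equals the number of Jordan blocks for λ):
  λ = -5: algebraic multiplicity = 1, geometric multiplicity = 1
  λ = -4: algebraic multiplicity = 3, geometric multiplicity = 1

Determining the block sizes for each eigenvalue:
  λ = -5: one block (gm = 1), so the single block has size am = 1 → block sizes [1]
  λ = -4: one block (gm = 1), so the single block has size am = 3 → block sizes [3]

Assembling the blocks gives a Jordan form
J =
  [-5,  0,  0,  0]
  [ 0, -4,  1,  0]
  [ 0,  0, -4,  1]
  [ 0,  0,  0, -4]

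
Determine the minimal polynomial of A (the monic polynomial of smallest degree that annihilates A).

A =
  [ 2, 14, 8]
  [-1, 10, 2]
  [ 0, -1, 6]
x^3 - 18*x^2 + 108*x - 216

The characteristic polynomial is χ_A(x) = (x - 6)^3, so the eigenvalues are known. The minimal polynomial is
  m_A(x) = Π_λ (x − λ)^{k_λ}
where k_λ is the size of the *largest* Jordan block for λ (equivalently, the smallest k with (A − λI)^k v = 0 for every generalised eigenvector v of λ).

  λ = 6: largest Jordan block has size 3, contributing (x − 6)^3

So m_A(x) = (x - 6)^3 = x^3 - 18*x^2 + 108*x - 216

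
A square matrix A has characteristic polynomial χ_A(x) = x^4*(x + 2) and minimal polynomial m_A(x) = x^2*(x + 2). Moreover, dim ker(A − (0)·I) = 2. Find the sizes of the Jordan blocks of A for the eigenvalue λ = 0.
Block sizes for λ = 0: [2, 2]

Step 1 — from the characteristic polynomial, algebraic multiplicity of λ = 0 is 4. From dim ker(A − (0)·I) = 2, there are exactly 2 Jordan blocks for λ = 0.
Step 2 — from the minimal polynomial, the factor (x − 0)^2 tells us the largest block for λ = 0 has size 2.
Step 3 — with total size 4, 2 blocks, and largest block 2, the block sizes (in nonincreasing order) are [2, 2].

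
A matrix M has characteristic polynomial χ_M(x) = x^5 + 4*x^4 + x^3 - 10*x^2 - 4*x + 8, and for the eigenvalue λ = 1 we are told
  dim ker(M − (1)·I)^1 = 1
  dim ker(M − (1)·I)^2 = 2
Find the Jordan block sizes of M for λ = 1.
Block sizes for λ = 1: [2]

From the dimensions of kernels of powers, the number of Jordan blocks of size at least j is d_j − d_{j−1} where d_j = dim ker(N^j) (with d_0 = 0). Computing the differences gives [1, 1].
The number of blocks of size exactly k is (#blocks of size ≥ k) − (#blocks of size ≥ k + 1), so the partition is: 1 block(s) of size 2.
In nonincreasing order the block sizes are [2].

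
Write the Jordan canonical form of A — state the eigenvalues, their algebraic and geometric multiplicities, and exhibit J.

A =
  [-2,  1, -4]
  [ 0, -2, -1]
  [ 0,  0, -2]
J_3(-2)

The characteristic polynomial is
  det(x·I − A) = x^3 + 6*x^2 + 12*x + 8 = (x + 2)^3

Eigenvalues and multiplicities (the geometric multiplicity of λ is n − rank(A − λI), which equals the number of Jordan blocks for λ):
  λ = -2: algebraic multiplicity = 3, geometric multiplicity = 1

Determining the block sizes for each eigenvalue:
  λ = -2: one block (gm = 1), so the single block has size am = 3 → block sizes [3]

Assembling the blocks gives a Jordan form
J =
  [-2,  1,  0]
  [ 0, -2,  1]
  [ 0,  0, -2]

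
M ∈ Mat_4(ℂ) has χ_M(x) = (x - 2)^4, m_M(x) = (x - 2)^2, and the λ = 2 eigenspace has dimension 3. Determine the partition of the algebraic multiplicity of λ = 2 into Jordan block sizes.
Block sizes for λ = 2: [2, 1, 1]

Step 1 — from the characteristic polynomial, algebraic multiplicity of λ = 2 is 4. From dim ker(M − (2)·I) = 3, there are exactly 3 Jordan blocks for λ = 2.
Step 2 — from the minimal polynomial, the factor (x − 2)^2 tells us the largest block for λ = 2 has size 2.
Step 3 — with total size 4, 3 blocks, and largest block 2, the block sizes (in nonincreasing order) are [2, 1, 1].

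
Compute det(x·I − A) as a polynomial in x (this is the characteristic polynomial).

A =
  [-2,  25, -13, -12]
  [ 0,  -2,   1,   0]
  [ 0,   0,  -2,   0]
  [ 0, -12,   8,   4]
x^4 + 2*x^3 - 12*x^2 - 40*x - 32

Expanding det(x·I − A) (e.g. by cofactor expansion or by noting that A is similar to its Jordan form J, which has the same characteristic polynomial as A) gives
  χ_A(x) = x^4 + 2*x^3 - 12*x^2 - 40*x - 32
which factors as (x - 4)*(x + 2)^3. The eigenvalues (with algebraic multiplicities) are λ = -2 with multiplicity 3, λ = 4 with multiplicity 1.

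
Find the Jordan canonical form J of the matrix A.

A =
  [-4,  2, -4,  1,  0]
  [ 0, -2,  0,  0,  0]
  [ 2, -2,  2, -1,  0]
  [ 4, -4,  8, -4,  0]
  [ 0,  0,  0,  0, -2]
J_2(-2) ⊕ J_1(-2) ⊕ J_1(-2) ⊕ J_1(-2)

The characteristic polynomial is
  det(x·I − A) = x^5 + 10*x^4 + 40*x^3 + 80*x^2 + 80*x + 32 = (x + 2)^5

Eigenvalues and multiplicities (the geometric multiplicity of λ is n − rank(A − λI), which equals the number of Jordan blocks for λ):
  λ = -2: algebraic multiplicity = 5, geometric multiplicity = 4

Determining the block sizes for each eigenvalue:
  λ = -2: 4 blocks summing to 5 forces exactly one block of size 2 and the rest size 1 → block sizes [2, 1, 1, 1]

Assembling the blocks gives a Jordan form
J =
  [-2,  1,  0,  0,  0]
  [ 0, -2,  0,  0,  0]
  [ 0,  0, -2,  0,  0]
  [ 0,  0,  0, -2,  0]
  [ 0,  0,  0,  0, -2]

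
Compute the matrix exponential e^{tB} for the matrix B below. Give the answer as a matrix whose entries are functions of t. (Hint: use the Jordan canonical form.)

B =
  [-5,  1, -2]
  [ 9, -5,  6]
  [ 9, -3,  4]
e^{tB} =
  [-3*t*exp(-2*t) + exp(-2*t), t*exp(-2*t), -2*t*exp(-2*t)]
  [9*t*exp(-2*t), -3*t*exp(-2*t) + exp(-2*t), 6*t*exp(-2*t)]
  [9*t*exp(-2*t), -3*t*exp(-2*t), 6*t*exp(-2*t) + exp(-2*t)]

Strategy: write B = P · J · P⁻¹ where J is a Jordan canonical form, so e^{tB} = P · e^{tJ} · P⁻¹, and e^{tJ} can be computed block-by-block.

B has Jordan form
J =
  [-2,  1,  0]
  [ 0, -2,  0]
  [ 0,  0, -2]
(up to reordering of blocks).

Per-block formulas:
  For a 1×1 block at λ = -2: exp(t · [-2]) = [e^(-2t)].
  For a 2×2 Jordan block J_2(-2): exp(t · J_2(-2)) = e^(-2t)·(I + t·N), where N is the 2×2 nilpotent shift.

After assembling e^{tJ} and conjugating by P, we get:

e^{tB} =
  [-3*t*exp(-2*t) + exp(-2*t), t*exp(-2*t), -2*t*exp(-2*t)]
  [9*t*exp(-2*t), -3*t*exp(-2*t) + exp(-2*t), 6*t*exp(-2*t)]
  [9*t*exp(-2*t), -3*t*exp(-2*t), 6*t*exp(-2*t) + exp(-2*t)]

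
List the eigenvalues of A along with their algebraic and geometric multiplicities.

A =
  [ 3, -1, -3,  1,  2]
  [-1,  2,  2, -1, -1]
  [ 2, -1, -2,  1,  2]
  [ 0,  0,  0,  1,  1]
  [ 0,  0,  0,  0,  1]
λ = 1: alg = 5, geom = 2

Step 1 — factor the characteristic polynomial to read off the algebraic multiplicities:
  χ_A(x) = (x - 1)^5

Step 2 — compute geometric multiplicities via the rank-nullity identity g(λ) = n − rank(A − λI):
  rank(A − (1)·I) = 3, so dim ker(A − (1)·I) = n − 3 = 2

Summary:
  λ = 1: algebraic multiplicity = 5, geometric multiplicity = 2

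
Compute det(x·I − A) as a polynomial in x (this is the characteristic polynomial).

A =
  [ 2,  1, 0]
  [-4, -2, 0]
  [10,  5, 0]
x^3

Expanding det(x·I − A) (e.g. by cofactor expansion or by noting that A is similar to its Jordan form J, which has the same characteristic polynomial as A) gives
  χ_A(x) = x^3
which factors as x^3. The eigenvalues (with algebraic multiplicities) are λ = 0 with multiplicity 3.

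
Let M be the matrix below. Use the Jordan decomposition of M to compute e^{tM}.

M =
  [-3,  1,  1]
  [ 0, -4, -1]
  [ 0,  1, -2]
e^{tM} =
  [exp(-3*t), t*exp(-3*t), t*exp(-3*t)]
  [0, -t*exp(-3*t) + exp(-3*t), -t*exp(-3*t)]
  [0, t*exp(-3*t), t*exp(-3*t) + exp(-3*t)]

Strategy: write M = P · J · P⁻¹ where J is a Jordan canonical form, so e^{tM} = P · e^{tJ} · P⁻¹, and e^{tJ} can be computed block-by-block.

M has Jordan form
J =
  [-3,  1,  0]
  [ 0, -3,  0]
  [ 0,  0, -3]
(up to reordering of blocks).

Per-block formulas:
  For a 2×2 Jordan block J_2(-3): exp(t · J_2(-3)) = e^(-3t)·(I + t·N), where N is the 2×2 nilpotent shift.
  For a 1×1 block at λ = -3: exp(t · [-3]) = [e^(-3t)].

After assembling e^{tJ} and conjugating by P, we get:

e^{tM} =
  [exp(-3*t), t*exp(-3*t), t*exp(-3*t)]
  [0, -t*exp(-3*t) + exp(-3*t), -t*exp(-3*t)]
  [0, t*exp(-3*t), t*exp(-3*t) + exp(-3*t)]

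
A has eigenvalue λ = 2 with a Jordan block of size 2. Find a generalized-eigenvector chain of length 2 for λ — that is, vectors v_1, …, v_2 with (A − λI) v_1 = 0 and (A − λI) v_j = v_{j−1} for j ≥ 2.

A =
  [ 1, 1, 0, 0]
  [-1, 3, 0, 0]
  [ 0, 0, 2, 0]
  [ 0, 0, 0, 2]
A Jordan chain for λ = 2 of length 2:
v_1 = (-1, -1, 0, 0)ᵀ
v_2 = (1, 0, 0, 0)ᵀ

Let N = A − (2)·I. We want v_2 with N^2 v_2 = 0 but N^1 v_2 ≠ 0; then v_{j-1} := N · v_j for j = 2, …, 2.

Pick v_2 = (1, 0, 0, 0)ᵀ.
Then v_1 = N · v_2 = (-1, -1, 0, 0)ᵀ.

Sanity check: (A − (2)·I) v_1 = (0, 0, 0, 0)ᵀ = 0. ✓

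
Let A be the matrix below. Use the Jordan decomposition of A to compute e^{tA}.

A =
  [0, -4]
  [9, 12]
e^{tA} =
  [-6*t*exp(6*t) + exp(6*t), -4*t*exp(6*t)]
  [9*t*exp(6*t), 6*t*exp(6*t) + exp(6*t)]

Strategy: write A = P · J · P⁻¹ where J is a Jordan canonical form, so e^{tA} = P · e^{tJ} · P⁻¹, and e^{tJ} can be computed block-by-block.

A has Jordan form
J =
  [6, 1]
  [0, 6]
(up to reordering of blocks).

Per-block formulas:
  For a 2×2 Jordan block J_2(6): exp(t · J_2(6)) = e^(6t)·(I + t·N), where N is the 2×2 nilpotent shift.

After assembling e^{tJ} and conjugating by P, we get:

e^{tA} =
  [-6*t*exp(6*t) + exp(6*t), -4*t*exp(6*t)]
  [9*t*exp(6*t), 6*t*exp(6*t) + exp(6*t)]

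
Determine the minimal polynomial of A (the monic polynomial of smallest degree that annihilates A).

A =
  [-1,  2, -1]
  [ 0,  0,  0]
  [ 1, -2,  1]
x^2

The characteristic polynomial is χ_A(x) = x^3, so the eigenvalues are known. The minimal polynomial is
  m_A(x) = Π_λ (x − λ)^{k_λ}
where k_λ is the size of the *largest* Jordan block for λ (equivalently, the smallest k with (A − λI)^k v = 0 for every generalised eigenvector v of λ).

  λ = 0: largest Jordan block has size 2, contributing (x − 0)^2

So m_A(x) = x^2 = x^2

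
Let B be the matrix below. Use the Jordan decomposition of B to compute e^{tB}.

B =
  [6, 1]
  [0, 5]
e^{tB} =
  [exp(6*t), exp(6*t) - exp(5*t)]
  [0, exp(5*t)]

Strategy: write B = P · J · P⁻¹ where J is a Jordan canonical form, so e^{tB} = P · e^{tJ} · P⁻¹, and e^{tJ} can be computed block-by-block.

B has Jordan form
J =
  [5, 0]
  [0, 6]
(up to reordering of blocks).

Per-block formulas:
  For a 1×1 block at λ = 5: exp(t · [5]) = [e^(5t)].
  For a 1×1 block at λ = 6: exp(t · [6]) = [e^(6t)].

After assembling e^{tJ} and conjugating by P, we get:

e^{tB} =
  [exp(6*t), exp(6*t) - exp(5*t)]
  [0, exp(5*t)]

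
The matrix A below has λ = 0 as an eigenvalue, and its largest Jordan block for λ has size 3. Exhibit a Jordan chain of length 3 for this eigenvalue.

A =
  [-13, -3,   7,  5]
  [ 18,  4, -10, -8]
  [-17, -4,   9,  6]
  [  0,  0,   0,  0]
A Jordan chain for λ = 0 of length 3:
v_1 = (-4, 8, -4, 0)ᵀ
v_2 = (-13, 18, -17, 0)ᵀ
v_3 = (1, 0, 0, 0)ᵀ

Let N = A − (0)·I. We want v_3 with N^3 v_3 = 0 but N^2 v_3 ≠ 0; then v_{j-1} := N · v_j for j = 3, …, 2.

Pick v_3 = (1, 0, 0, 0)ᵀ.
Then v_2 = N · v_3 = (-13, 18, -17, 0)ᵀ.
Then v_1 = N · v_2 = (-4, 8, -4, 0)ᵀ.

Sanity check: (A − (0)·I) v_1 = (0, 0, 0, 0)ᵀ = 0. ✓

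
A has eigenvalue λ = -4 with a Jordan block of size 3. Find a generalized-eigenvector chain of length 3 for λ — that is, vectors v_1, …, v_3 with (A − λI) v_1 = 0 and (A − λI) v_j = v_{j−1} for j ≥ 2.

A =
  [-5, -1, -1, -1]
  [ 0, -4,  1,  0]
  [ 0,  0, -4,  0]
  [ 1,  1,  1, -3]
A Jordan chain for λ = -4 of length 3:
v_1 = (-1, 0, 0, 1)ᵀ
v_2 = (-1, 1, 0, 1)ᵀ
v_3 = (0, 0, 1, 0)ᵀ

Let N = A − (-4)·I. We want v_3 with N^3 v_3 = 0 but N^2 v_3 ≠ 0; then v_{j-1} := N · v_j for j = 3, …, 2.

Pick v_3 = (0, 0, 1, 0)ᵀ.
Then v_2 = N · v_3 = (-1, 1, 0, 1)ᵀ.
Then v_1 = N · v_2 = (-1, 0, 0, 1)ᵀ.

Sanity check: (A − (-4)·I) v_1 = (0, 0, 0, 0)ᵀ = 0. ✓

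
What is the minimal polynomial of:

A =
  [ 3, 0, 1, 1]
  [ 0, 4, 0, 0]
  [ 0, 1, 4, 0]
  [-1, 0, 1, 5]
x^3 - 12*x^2 + 48*x - 64

The characteristic polynomial is χ_A(x) = (x - 4)^4, so the eigenvalues are known. The minimal polynomial is
  m_A(x) = Π_λ (x − λ)^{k_λ}
where k_λ is the size of the *largest* Jordan block for λ (equivalently, the smallest k with (A − λI)^k v = 0 for every generalised eigenvector v of λ).

  λ = 4: largest Jordan block has size 3, contributing (x − 4)^3

So m_A(x) = (x - 4)^3 = x^3 - 12*x^2 + 48*x - 64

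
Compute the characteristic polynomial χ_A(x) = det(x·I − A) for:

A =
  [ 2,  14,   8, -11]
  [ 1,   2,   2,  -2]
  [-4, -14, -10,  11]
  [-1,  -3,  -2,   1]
x^4 + 5*x^3 + 9*x^2 + 7*x + 2

Expanding det(x·I − A) (e.g. by cofactor expansion or by noting that A is similar to its Jordan form J, which has the same characteristic polynomial as A) gives
  χ_A(x) = x^4 + 5*x^3 + 9*x^2 + 7*x + 2
which factors as (x + 1)^3*(x + 2). The eigenvalues (with algebraic multiplicities) are λ = -2 with multiplicity 1, λ = -1 with multiplicity 3.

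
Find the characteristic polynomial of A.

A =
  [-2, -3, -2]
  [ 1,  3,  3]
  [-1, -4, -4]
x^3 + 3*x^2 + 3*x + 1

Expanding det(x·I − A) (e.g. by cofactor expansion or by noting that A is similar to its Jordan form J, which has the same characteristic polynomial as A) gives
  χ_A(x) = x^3 + 3*x^2 + 3*x + 1
which factors as (x + 1)^3. The eigenvalues (with algebraic multiplicities) are λ = -1 with multiplicity 3.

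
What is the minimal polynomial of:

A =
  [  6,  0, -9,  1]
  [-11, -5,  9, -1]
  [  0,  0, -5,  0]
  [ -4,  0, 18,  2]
x^3 - 3*x^2 - 24*x + 80

The characteristic polynomial is χ_A(x) = (x - 4)^2*(x + 5)^2, so the eigenvalues are known. The minimal polynomial is
  m_A(x) = Π_λ (x − λ)^{k_λ}
where k_λ is the size of the *largest* Jordan block for λ (equivalently, the smallest k with (A − λI)^k v = 0 for every generalised eigenvector v of λ).

  λ = -5: largest Jordan block has size 1, contributing (x + 5)
  λ = 4: largest Jordan block has size 2, contributing (x − 4)^2

So m_A(x) = (x - 4)^2*(x + 5) = x^3 - 3*x^2 - 24*x + 80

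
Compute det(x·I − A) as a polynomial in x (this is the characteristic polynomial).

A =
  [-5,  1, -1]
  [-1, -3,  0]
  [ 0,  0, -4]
x^3 + 12*x^2 + 48*x + 64

Expanding det(x·I − A) (e.g. by cofactor expansion or by noting that A is similar to its Jordan form J, which has the same characteristic polynomial as A) gives
  χ_A(x) = x^3 + 12*x^2 + 48*x + 64
which factors as (x + 4)^3. The eigenvalues (with algebraic multiplicities) are λ = -4 with multiplicity 3.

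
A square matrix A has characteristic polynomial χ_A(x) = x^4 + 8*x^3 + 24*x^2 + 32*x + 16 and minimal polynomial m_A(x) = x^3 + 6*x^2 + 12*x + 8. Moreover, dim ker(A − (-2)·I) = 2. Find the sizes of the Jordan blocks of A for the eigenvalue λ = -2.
Block sizes for λ = -2: [3, 1]

Step 1 — from the characteristic polynomial, algebraic multiplicity of λ = -2 is 4. From dim ker(A − (-2)·I) = 2, there are exactly 2 Jordan blocks for λ = -2.
Step 2 — from the minimal polynomial, the factor (x + 2)^3 tells us the largest block for λ = -2 has size 3.
Step 3 — with total size 4, 2 blocks, and largest block 3, the block sizes (in nonincreasing order) are [3, 1].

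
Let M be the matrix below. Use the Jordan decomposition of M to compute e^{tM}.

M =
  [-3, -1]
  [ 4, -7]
e^{tM} =
  [2*t*exp(-5*t) + exp(-5*t), -t*exp(-5*t)]
  [4*t*exp(-5*t), -2*t*exp(-5*t) + exp(-5*t)]

Strategy: write M = P · J · P⁻¹ where J is a Jordan canonical form, so e^{tM} = P · e^{tJ} · P⁻¹, and e^{tJ} can be computed block-by-block.

M has Jordan form
J =
  [-5,  1]
  [ 0, -5]
(up to reordering of blocks).

Per-block formulas:
  For a 2×2 Jordan block J_2(-5): exp(t · J_2(-5)) = e^(-5t)·(I + t·N), where N is the 2×2 nilpotent shift.

After assembling e^{tJ} and conjugating by P, we get:

e^{tM} =
  [2*t*exp(-5*t) + exp(-5*t), -t*exp(-5*t)]
  [4*t*exp(-5*t), -2*t*exp(-5*t) + exp(-5*t)]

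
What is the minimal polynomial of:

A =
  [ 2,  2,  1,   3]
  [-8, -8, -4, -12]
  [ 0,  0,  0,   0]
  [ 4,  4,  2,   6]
x^2

The characteristic polynomial is χ_A(x) = x^4, so the eigenvalues are known. The minimal polynomial is
  m_A(x) = Π_λ (x − λ)^{k_λ}
where k_λ is the size of the *largest* Jordan block for λ (equivalently, the smallest k with (A − λI)^k v = 0 for every generalised eigenvector v of λ).

  λ = 0: largest Jordan block has size 2, contributing (x − 0)^2

So m_A(x) = x^2 = x^2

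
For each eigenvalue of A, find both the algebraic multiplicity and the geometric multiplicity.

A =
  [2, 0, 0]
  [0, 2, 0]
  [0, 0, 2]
λ = 2: alg = 3, geom = 3

Step 1 — factor the characteristic polynomial to read off the algebraic multiplicities:
  χ_A(x) = (x - 2)^3

Step 2 — compute geometric multiplicities via the rank-nullity identity g(λ) = n − rank(A − λI):
  rank(A − (2)·I) = 0, so dim ker(A − (2)·I) = n − 0 = 3

Summary:
  λ = 2: algebraic multiplicity = 3, geometric multiplicity = 3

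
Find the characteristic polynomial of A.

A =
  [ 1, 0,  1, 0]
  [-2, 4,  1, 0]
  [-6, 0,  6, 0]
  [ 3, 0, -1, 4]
x^4 - 15*x^3 + 84*x^2 - 208*x + 192

Expanding det(x·I − A) (e.g. by cofactor expansion or by noting that A is similar to its Jordan form J, which has the same characteristic polynomial as A) gives
  χ_A(x) = x^4 - 15*x^3 + 84*x^2 - 208*x + 192
which factors as (x - 4)^3*(x - 3). The eigenvalues (with algebraic multiplicities) are λ = 3 with multiplicity 1, λ = 4 with multiplicity 3.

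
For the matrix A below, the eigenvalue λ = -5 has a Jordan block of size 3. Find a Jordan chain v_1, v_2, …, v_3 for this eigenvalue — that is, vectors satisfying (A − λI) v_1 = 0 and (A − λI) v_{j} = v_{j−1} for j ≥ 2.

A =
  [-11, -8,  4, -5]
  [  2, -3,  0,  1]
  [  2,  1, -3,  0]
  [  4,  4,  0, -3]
A Jordan chain for λ = -5 of length 3:
v_1 = (8, -4, -6, -8)ᵀ
v_2 = (-6, 2, 2, 4)ᵀ
v_3 = (1, 0, 0, 0)ᵀ

Let N = A − (-5)·I. We want v_3 with N^3 v_3 = 0 but N^2 v_3 ≠ 0; then v_{j-1} := N · v_j for j = 3, …, 2.

Pick v_3 = (1, 0, 0, 0)ᵀ.
Then v_2 = N · v_3 = (-6, 2, 2, 4)ᵀ.
Then v_1 = N · v_2 = (8, -4, -6, -8)ᵀ.

Sanity check: (A − (-5)·I) v_1 = (0, 0, 0, 0)ᵀ = 0. ✓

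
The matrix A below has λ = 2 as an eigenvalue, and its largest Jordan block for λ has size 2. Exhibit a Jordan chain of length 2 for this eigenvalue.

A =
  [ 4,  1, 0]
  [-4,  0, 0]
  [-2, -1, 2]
A Jordan chain for λ = 2 of length 2:
v_1 = (2, -4, -2)ᵀ
v_2 = (1, 0, 0)ᵀ

Let N = A − (2)·I. We want v_2 with N^2 v_2 = 0 but N^1 v_2 ≠ 0; then v_{j-1} := N · v_j for j = 2, …, 2.

Pick v_2 = (1, 0, 0)ᵀ.
Then v_1 = N · v_2 = (2, -4, -2)ᵀ.

Sanity check: (A − (2)·I) v_1 = (0, 0, 0)ᵀ = 0. ✓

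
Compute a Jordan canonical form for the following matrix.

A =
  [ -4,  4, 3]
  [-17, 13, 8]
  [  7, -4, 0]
J_3(3)

The characteristic polynomial is
  det(x·I − A) = x^3 - 9*x^2 + 27*x - 27 = (x - 3)^3

Eigenvalues and multiplicities (the geometric multiplicity of λ is n − rank(A − λI), which equals the number of Jordan blocks for λ):
  λ = 3: algebraic multiplicity = 3, geometric multiplicity = 1

Determining the block sizes for each eigenvalue:
  λ = 3: one block (gm = 1), so the single block has size am = 3 → block sizes [3]

Assembling the blocks gives a Jordan form
J =
  [3, 1, 0]
  [0, 3, 1]
  [0, 0, 3]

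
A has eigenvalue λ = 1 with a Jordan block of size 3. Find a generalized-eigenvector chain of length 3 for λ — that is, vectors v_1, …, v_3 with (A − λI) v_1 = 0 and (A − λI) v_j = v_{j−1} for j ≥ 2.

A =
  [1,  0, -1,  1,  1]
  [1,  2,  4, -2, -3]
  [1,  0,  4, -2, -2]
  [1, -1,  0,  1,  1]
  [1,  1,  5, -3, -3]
A Jordan chain for λ = 1 of length 3:
v_1 = (1, 0, -1, 0, -1)ᵀ
v_2 = (0, 1, 1, 1, 1)ᵀ
v_3 = (1, 0, 0, 0, 0)ᵀ

Let N = A − (1)·I. We want v_3 with N^3 v_3 = 0 but N^2 v_3 ≠ 0; then v_{j-1} := N · v_j for j = 3, …, 2.

Pick v_3 = (1, 0, 0, 0, 0)ᵀ.
Then v_2 = N · v_3 = (0, 1, 1, 1, 1)ᵀ.
Then v_1 = N · v_2 = (1, 0, -1, 0, -1)ᵀ.

Sanity check: (A − (1)·I) v_1 = (0, 0, 0, 0, 0)ᵀ = 0. ✓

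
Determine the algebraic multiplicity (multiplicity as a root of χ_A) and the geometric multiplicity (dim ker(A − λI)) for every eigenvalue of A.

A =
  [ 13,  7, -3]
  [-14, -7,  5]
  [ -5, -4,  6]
λ = 4: alg = 3, geom = 1

Step 1 — factor the characteristic polynomial to read off the algebraic multiplicities:
  χ_A(x) = (x - 4)^3

Step 2 — compute geometric multiplicities via the rank-nullity identity g(λ) = n − rank(A − λI):
  rank(A − (4)·I) = 2, so dim ker(A − (4)·I) = n − 2 = 1

Summary:
  λ = 4: algebraic multiplicity = 3, geometric multiplicity = 1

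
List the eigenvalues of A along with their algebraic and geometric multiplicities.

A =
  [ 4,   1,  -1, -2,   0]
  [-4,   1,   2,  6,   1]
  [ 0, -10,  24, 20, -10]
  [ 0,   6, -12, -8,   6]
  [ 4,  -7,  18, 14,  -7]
λ = 2: alg = 3, geom = 1; λ = 4: alg = 2, geom = 2

Step 1 — factor the characteristic polynomial to read off the algebraic multiplicities:
  χ_A(x) = (x - 4)^2*(x - 2)^3

Step 2 — compute geometric multiplicities via the rank-nullity identity g(λ) = n − rank(A − λI):
  rank(A − (2)·I) = 4, so dim ker(A − (2)·I) = n − 4 = 1
  rank(A − (4)·I) = 3, so dim ker(A − (4)·I) = n − 3 = 2

Summary:
  λ = 2: algebraic multiplicity = 3, geometric multiplicity = 1
  λ = 4: algebraic multiplicity = 2, geometric multiplicity = 2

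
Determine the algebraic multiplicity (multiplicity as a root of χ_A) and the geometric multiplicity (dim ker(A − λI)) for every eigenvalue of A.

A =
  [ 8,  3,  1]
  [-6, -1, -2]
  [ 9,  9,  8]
λ = 5: alg = 3, geom = 2

Step 1 — factor the characteristic polynomial to read off the algebraic multiplicities:
  χ_A(x) = (x - 5)^3

Step 2 — compute geometric multiplicities via the rank-nullity identity g(λ) = n − rank(A − λI):
  rank(A − (5)·I) = 1, so dim ker(A − (5)·I) = n − 1 = 2

Summary:
  λ = 5: algebraic multiplicity = 3, geometric multiplicity = 2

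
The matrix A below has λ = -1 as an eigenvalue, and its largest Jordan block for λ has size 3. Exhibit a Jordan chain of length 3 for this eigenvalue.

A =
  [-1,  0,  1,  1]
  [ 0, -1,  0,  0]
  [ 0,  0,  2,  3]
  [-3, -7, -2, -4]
A Jordan chain for λ = -1 of length 3:
v_1 = (-3, 0, -9, 9)ᵀ
v_2 = (0, 0, 0, -3)ᵀ
v_3 = (1, 0, 0, 0)ᵀ

Let N = A − (-1)·I. We want v_3 with N^3 v_3 = 0 but N^2 v_3 ≠ 0; then v_{j-1} := N · v_j for j = 3, …, 2.

Pick v_3 = (1, 0, 0, 0)ᵀ.
Then v_2 = N · v_3 = (0, 0, 0, -3)ᵀ.
Then v_1 = N · v_2 = (-3, 0, -9, 9)ᵀ.

Sanity check: (A − (-1)·I) v_1 = (0, 0, 0, 0)ᵀ = 0. ✓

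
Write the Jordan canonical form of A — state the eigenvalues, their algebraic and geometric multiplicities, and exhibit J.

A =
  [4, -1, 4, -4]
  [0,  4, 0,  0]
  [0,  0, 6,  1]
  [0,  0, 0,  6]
J_2(4) ⊕ J_2(6)

The characteristic polynomial is
  det(x·I − A) = x^4 - 20*x^3 + 148*x^2 - 480*x + 576 = (x - 6)^2*(x - 4)^2

Eigenvalues and multiplicities (the geometric multiplicity of λ is n − rank(A − λI), which equals the number of Jordan blocks for λ):
  λ = 4: algebraic multiplicity = 2, geometric multiplicity = 1
  λ = 6: algebraic multiplicity = 2, geometric multiplicity = 1

Determining the block sizes for each eigenvalue:
  λ = 4: one block (gm = 1), so the single block has size am = 2 → block sizes [2]
  λ = 6: one block (gm = 1), so the single block has size am = 2 → block sizes [2]

Assembling the blocks gives a Jordan form
J =
  [4, 1, 0, 0]
  [0, 4, 0, 0]
  [0, 0, 6, 1]
  [0, 0, 0, 6]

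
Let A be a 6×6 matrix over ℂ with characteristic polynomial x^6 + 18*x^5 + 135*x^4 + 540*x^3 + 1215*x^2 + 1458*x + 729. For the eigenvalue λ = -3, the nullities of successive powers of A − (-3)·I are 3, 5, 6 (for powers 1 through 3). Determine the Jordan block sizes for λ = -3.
Block sizes for λ = -3: [3, 2, 1]

From the dimensions of kernels of powers, the number of Jordan blocks of size at least j is d_j − d_{j−1} where d_j = dim ker(N^j) (with d_0 = 0). Computing the differences gives [3, 2, 1].
The number of blocks of size exactly k is (#blocks of size ≥ k) − (#blocks of size ≥ k + 1), so the partition is: 1 block(s) of size 1, 1 block(s) of size 2, 1 block(s) of size 3.
In nonincreasing order the block sizes are [3, 2, 1].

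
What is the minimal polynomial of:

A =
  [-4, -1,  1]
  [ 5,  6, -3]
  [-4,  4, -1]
x^3 - x^2 - 5*x - 3

The characteristic polynomial is χ_A(x) = (x - 3)*(x + 1)^2, so the eigenvalues are known. The minimal polynomial is
  m_A(x) = Π_λ (x − λ)^{k_λ}
where k_λ is the size of the *largest* Jordan block for λ (equivalently, the smallest k with (A − λI)^k v = 0 for every generalised eigenvector v of λ).

  λ = -1: largest Jordan block has size 2, contributing (x + 1)^2
  λ = 3: largest Jordan block has size 1, contributing (x − 3)

So m_A(x) = (x - 3)*(x + 1)^2 = x^3 - x^2 - 5*x - 3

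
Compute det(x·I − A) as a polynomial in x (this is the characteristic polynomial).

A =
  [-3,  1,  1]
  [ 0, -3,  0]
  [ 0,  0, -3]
x^3 + 9*x^2 + 27*x + 27

Expanding det(x·I − A) (e.g. by cofactor expansion or by noting that A is similar to its Jordan form J, which has the same characteristic polynomial as A) gives
  χ_A(x) = x^3 + 9*x^2 + 27*x + 27
which factors as (x + 3)^3. The eigenvalues (with algebraic multiplicities) are λ = -3 with multiplicity 3.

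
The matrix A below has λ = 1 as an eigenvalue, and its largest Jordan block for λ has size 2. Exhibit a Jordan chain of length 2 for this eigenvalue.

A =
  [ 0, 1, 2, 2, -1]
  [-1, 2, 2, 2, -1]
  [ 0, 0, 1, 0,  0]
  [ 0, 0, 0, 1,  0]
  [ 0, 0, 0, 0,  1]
A Jordan chain for λ = 1 of length 2:
v_1 = (-1, -1, 0, 0, 0)ᵀ
v_2 = (1, 0, 0, 0, 0)ᵀ

Let N = A − (1)·I. We want v_2 with N^2 v_2 = 0 but N^1 v_2 ≠ 0; then v_{j-1} := N · v_j for j = 2, …, 2.

Pick v_2 = (1, 0, 0, 0, 0)ᵀ.
Then v_1 = N · v_2 = (-1, -1, 0, 0, 0)ᵀ.

Sanity check: (A − (1)·I) v_1 = (0, 0, 0, 0, 0)ᵀ = 0. ✓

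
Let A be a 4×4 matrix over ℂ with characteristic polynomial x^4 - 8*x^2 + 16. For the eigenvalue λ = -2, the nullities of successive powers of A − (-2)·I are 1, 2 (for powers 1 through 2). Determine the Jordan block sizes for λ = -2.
Block sizes for λ = -2: [2]

From the dimensions of kernels of powers, the number of Jordan blocks of size at least j is d_j − d_{j−1} where d_j = dim ker(N^j) (with d_0 = 0). Computing the differences gives [1, 1].
The number of blocks of size exactly k is (#blocks of size ≥ k) − (#blocks of size ≥ k + 1), so the partition is: 1 block(s) of size 2.
In nonincreasing order the block sizes are [2].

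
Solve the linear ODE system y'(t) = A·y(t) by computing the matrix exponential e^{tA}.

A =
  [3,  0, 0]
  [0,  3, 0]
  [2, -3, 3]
e^{tA} =
  [exp(3*t), 0, 0]
  [0, exp(3*t), 0]
  [2*t*exp(3*t), -3*t*exp(3*t), exp(3*t)]

Strategy: write A = P · J · P⁻¹ where J is a Jordan canonical form, so e^{tA} = P · e^{tJ} · P⁻¹, and e^{tJ} can be computed block-by-block.

A has Jordan form
J =
  [3, 1, 0]
  [0, 3, 0]
  [0, 0, 3]
(up to reordering of blocks).

Per-block formulas:
  For a 1×1 block at λ = 3: exp(t · [3]) = [e^(3t)].
  For a 2×2 Jordan block J_2(3): exp(t · J_2(3)) = e^(3t)·(I + t·N), where N is the 2×2 nilpotent shift.

After assembling e^{tJ} and conjugating by P, we get:

e^{tA} =
  [exp(3*t), 0, 0]
  [0, exp(3*t), 0]
  [2*t*exp(3*t), -3*t*exp(3*t), exp(3*t)]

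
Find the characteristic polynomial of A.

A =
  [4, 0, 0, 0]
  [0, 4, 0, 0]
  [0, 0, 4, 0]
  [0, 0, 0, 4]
x^4 - 16*x^3 + 96*x^2 - 256*x + 256

Expanding det(x·I − A) (e.g. by cofactor expansion or by noting that A is similar to its Jordan form J, which has the same characteristic polynomial as A) gives
  χ_A(x) = x^4 - 16*x^3 + 96*x^2 - 256*x + 256
which factors as (x - 4)^4. The eigenvalues (with algebraic multiplicities) are λ = 4 with multiplicity 4.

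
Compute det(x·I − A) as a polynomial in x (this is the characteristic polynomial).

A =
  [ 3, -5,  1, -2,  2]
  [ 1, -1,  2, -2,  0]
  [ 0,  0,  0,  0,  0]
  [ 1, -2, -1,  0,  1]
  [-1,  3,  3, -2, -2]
x^5

Expanding det(x·I − A) (e.g. by cofactor expansion or by noting that A is similar to its Jordan form J, which has the same characteristic polynomial as A) gives
  χ_A(x) = x^5
which factors as x^5. The eigenvalues (with algebraic multiplicities) are λ = 0 with multiplicity 5.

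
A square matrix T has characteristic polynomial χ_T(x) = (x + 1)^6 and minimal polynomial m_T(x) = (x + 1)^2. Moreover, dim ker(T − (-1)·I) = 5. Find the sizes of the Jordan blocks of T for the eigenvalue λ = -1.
Block sizes for λ = -1: [2, 1, 1, 1, 1]

Step 1 — from the characteristic polynomial, algebraic multiplicity of λ = -1 is 6. From dim ker(T − (-1)·I) = 5, there are exactly 5 Jordan blocks for λ = -1.
Step 2 — from the minimal polynomial, the factor (x + 1)^2 tells us the largest block for λ = -1 has size 2.
Step 3 — with total size 6, 5 blocks, and largest block 2, the block sizes (in nonincreasing order) are [2, 1, 1, 1, 1].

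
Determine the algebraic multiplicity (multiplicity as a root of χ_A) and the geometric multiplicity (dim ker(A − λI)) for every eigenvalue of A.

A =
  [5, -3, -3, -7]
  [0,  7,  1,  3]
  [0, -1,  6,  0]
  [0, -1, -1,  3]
λ = 5: alg = 3, geom = 1; λ = 6: alg = 1, geom = 1

Step 1 — factor the characteristic polynomial to read off the algebraic multiplicities:
  χ_A(x) = (x - 6)*(x - 5)^3

Step 2 — compute geometric multiplicities via the rank-nullity identity g(λ) = n − rank(A − λI):
  rank(A − (5)·I) = 3, so dim ker(A − (5)·I) = n − 3 = 1
  rank(A − (6)·I) = 3, so dim ker(A − (6)·I) = n − 3 = 1

Summary:
  λ = 5: algebraic multiplicity = 3, geometric multiplicity = 1
  λ = 6: algebraic multiplicity = 1, geometric multiplicity = 1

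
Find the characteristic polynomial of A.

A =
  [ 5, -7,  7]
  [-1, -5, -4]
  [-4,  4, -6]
x^3 + 6*x^2 + 12*x + 8

Expanding det(x·I − A) (e.g. by cofactor expansion or by noting that A is similar to its Jordan form J, which has the same characteristic polynomial as A) gives
  χ_A(x) = x^3 + 6*x^2 + 12*x + 8
which factors as (x + 2)^3. The eigenvalues (with algebraic multiplicities) are λ = -2 with multiplicity 3.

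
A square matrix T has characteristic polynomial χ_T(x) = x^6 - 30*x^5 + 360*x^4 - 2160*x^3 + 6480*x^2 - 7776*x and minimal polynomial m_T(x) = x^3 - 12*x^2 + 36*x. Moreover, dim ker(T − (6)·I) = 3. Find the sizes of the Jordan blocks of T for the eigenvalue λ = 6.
Block sizes for λ = 6: [2, 2, 1]

Step 1 — from the characteristic polynomial, algebraic multiplicity of λ = 6 is 5. From dim ker(T − (6)·I) = 3, there are exactly 3 Jordan blocks for λ = 6.
Step 2 — from the minimal polynomial, the factor (x − 6)^2 tells us the largest block for λ = 6 has size 2.
Step 3 — with total size 5, 3 blocks, and largest block 2, the block sizes (in nonincreasing order) are [2, 2, 1].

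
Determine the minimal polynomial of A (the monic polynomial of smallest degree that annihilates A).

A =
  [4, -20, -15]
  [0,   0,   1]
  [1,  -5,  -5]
x^3 + x^2

The characteristic polynomial is χ_A(x) = x^2*(x + 1), so the eigenvalues are known. The minimal polynomial is
  m_A(x) = Π_λ (x − λ)^{k_λ}
where k_λ is the size of the *largest* Jordan block for λ (equivalently, the smallest k with (A − λI)^k v = 0 for every generalised eigenvector v of λ).

  λ = -1: largest Jordan block has size 1, contributing (x + 1)
  λ = 0: largest Jordan block has size 2, contributing (x − 0)^2

So m_A(x) = x^2*(x + 1) = x^3 + x^2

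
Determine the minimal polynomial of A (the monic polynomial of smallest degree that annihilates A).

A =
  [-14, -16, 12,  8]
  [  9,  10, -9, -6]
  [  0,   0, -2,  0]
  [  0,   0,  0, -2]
x^2 + 4*x + 4

The characteristic polynomial is χ_A(x) = (x + 2)^4, so the eigenvalues are known. The minimal polynomial is
  m_A(x) = Π_λ (x − λ)^{k_λ}
where k_λ is the size of the *largest* Jordan block for λ (equivalently, the smallest k with (A − λI)^k v = 0 for every generalised eigenvector v of λ).

  λ = -2: largest Jordan block has size 2, contributing (x + 2)^2

So m_A(x) = (x + 2)^2 = x^2 + 4*x + 4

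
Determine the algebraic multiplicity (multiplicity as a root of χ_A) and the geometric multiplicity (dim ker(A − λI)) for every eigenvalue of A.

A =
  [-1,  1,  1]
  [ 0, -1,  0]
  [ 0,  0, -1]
λ = -1: alg = 3, geom = 2

Step 1 — factor the characteristic polynomial to read off the algebraic multiplicities:
  χ_A(x) = (x + 1)^3

Step 2 — compute geometric multiplicities via the rank-nullity identity g(λ) = n − rank(A − λI):
  rank(A − (-1)·I) = 1, so dim ker(A − (-1)·I) = n − 1 = 2

Summary:
  λ = -1: algebraic multiplicity = 3, geometric multiplicity = 2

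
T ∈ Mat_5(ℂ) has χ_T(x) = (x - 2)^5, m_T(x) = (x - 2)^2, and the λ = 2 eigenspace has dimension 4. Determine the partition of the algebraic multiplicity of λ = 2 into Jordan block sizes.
Block sizes for λ = 2: [2, 1, 1, 1]

Step 1 — from the characteristic polynomial, algebraic multiplicity of λ = 2 is 5. From dim ker(T − (2)·I) = 4, there are exactly 4 Jordan blocks for λ = 2.
Step 2 — from the minimal polynomial, the factor (x − 2)^2 tells us the largest block for λ = 2 has size 2.
Step 3 — with total size 5, 4 blocks, and largest block 2, the block sizes (in nonincreasing order) are [2, 1, 1, 1].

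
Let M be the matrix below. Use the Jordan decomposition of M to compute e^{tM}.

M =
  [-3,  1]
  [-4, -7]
e^{tM} =
  [2*t*exp(-5*t) + exp(-5*t), t*exp(-5*t)]
  [-4*t*exp(-5*t), -2*t*exp(-5*t) + exp(-5*t)]

Strategy: write M = P · J · P⁻¹ where J is a Jordan canonical form, so e^{tM} = P · e^{tJ} · P⁻¹, and e^{tJ} can be computed block-by-block.

M has Jordan form
J =
  [-5,  1]
  [ 0, -5]
(up to reordering of blocks).

Per-block formulas:
  For a 2×2 Jordan block J_2(-5): exp(t · J_2(-5)) = e^(-5t)·(I + t·N), where N is the 2×2 nilpotent shift.

After assembling e^{tJ} and conjugating by P, we get:

e^{tM} =
  [2*t*exp(-5*t) + exp(-5*t), t*exp(-5*t)]
  [-4*t*exp(-5*t), -2*t*exp(-5*t) + exp(-5*t)]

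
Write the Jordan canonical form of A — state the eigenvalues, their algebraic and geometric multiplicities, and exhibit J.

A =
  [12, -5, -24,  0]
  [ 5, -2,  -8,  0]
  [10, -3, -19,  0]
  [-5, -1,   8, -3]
J_3(-3) ⊕ J_1(-3)

The characteristic polynomial is
  det(x·I − A) = x^4 + 12*x^3 + 54*x^2 + 108*x + 81 = (x + 3)^4

Eigenvalues and multiplicities (the geometric multiplicity of λ is n − rank(A − λI), which equals the number of Jordan blocks for λ):
  λ = -3: algebraic multiplicity = 4, geometric multiplicity = 2

Determining the block sizes for each eigenvalue:
  λ = -3: with am = 4 and gm = 2, the partition is not yet determined (e.g. several partitions of 4 into 2 parts exist). Let N = A − (-3)·I. Computing rank(N^1) = 2, rank(N^2) = 1, rank(N^3) = 0; the number of blocks of size ≥ j is rank(N^{j−1}) − rank(N^j), giving [2, 1, 1]. So we have 1 block(s) of size 3, 1 block(s) of size 1 → block sizes [3, 1]

Assembling the blocks gives a Jordan form
J =
  [-3,  1,  0,  0]
  [ 0, -3,  1,  0]
  [ 0,  0, -3,  0]
  [ 0,  0,  0, -3]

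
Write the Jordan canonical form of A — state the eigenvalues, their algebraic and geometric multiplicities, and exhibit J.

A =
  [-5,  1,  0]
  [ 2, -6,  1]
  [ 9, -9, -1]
J_3(-4)

The characteristic polynomial is
  det(x·I − A) = x^3 + 12*x^2 + 48*x + 64 = (x + 4)^3

Eigenvalues and multiplicities (the geometric multiplicity of λ is n − rank(A − λI), which equals the number of Jordan blocks for λ):
  λ = -4: algebraic multiplicity = 3, geometric multiplicity = 1

Determining the block sizes for each eigenvalue:
  λ = -4: one block (gm = 1), so the single block has size am = 3 → block sizes [3]

Assembling the blocks gives a Jordan form
J =
  [-4,  1,  0]
  [ 0, -4,  1]
  [ 0,  0, -4]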